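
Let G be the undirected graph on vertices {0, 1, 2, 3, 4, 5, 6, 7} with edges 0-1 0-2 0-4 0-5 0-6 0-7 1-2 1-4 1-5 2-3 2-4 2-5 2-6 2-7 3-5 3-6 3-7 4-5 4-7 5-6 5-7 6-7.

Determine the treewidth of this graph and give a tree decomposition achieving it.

Every bag has size at most 5, so the width is 5 − 1 = 4 and tw(G) ≤ 4. On the other hand G contains the 5-clique {0, 1, 2, 4, 5}. A clique must lie in a single bag of any decomposition, so no decomposition can have width below 4. Combining the bounds, tw(G) = 4.

Treewidth 4.
Bags: B1 = {0, 1, 2, 4, 5}  B2 = {0, 2, 4, 5, 7}  B3 = {0, 2, 5, 6, 7}  B4 = {2, 3, 5, 6, 7}
Tree: B1–B2, B2–B3, B3–B4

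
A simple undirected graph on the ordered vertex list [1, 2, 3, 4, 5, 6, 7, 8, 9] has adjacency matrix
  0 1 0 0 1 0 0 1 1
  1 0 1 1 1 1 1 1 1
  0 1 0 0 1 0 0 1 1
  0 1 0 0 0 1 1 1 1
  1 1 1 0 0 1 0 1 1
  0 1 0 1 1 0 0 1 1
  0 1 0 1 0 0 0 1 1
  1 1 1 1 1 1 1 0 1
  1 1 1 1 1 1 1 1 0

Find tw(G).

4

A width-4 tree decomposition is:
Bags: B1 = {2, 4, 6, 8, 9}  B2 = {2, 5, 6, 8, 9}  B3 = {2, 3, 5, 8, 9}  B4 = {2, 4, 7, 8, 9}  B5 = {1, 2, 5, 8, 9}
Tree: B1–B2, B2–B3, B1–B4, B2–B5
Every bag has size at most 5, so the width is 5 − 1 = 4 and tw(G) ≤ 4. On the other hand G contains the 5-clique {2, 4, 6, 8, 9}. A clique must lie in a single bag of any decomposition, so no decomposition can have width below 4. The upper and lower bounds meet at 4, so that is the treewidth.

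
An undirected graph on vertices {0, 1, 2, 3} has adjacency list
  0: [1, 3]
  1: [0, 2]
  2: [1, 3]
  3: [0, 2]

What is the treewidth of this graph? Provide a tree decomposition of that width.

Treewidth 2.
One optimal decomposition is:
Bags: B1 = {0, 1, 3}  B2 = {1, 2, 3}
Tree: B1–B2

The largest bag has 3 vertices, giving width 2; this decomposition certifies tw(G) ≤ 2. For the lower bound, G contains the cycle 3–0–1–2–3, so G is not a forest; only forests have treewidth ≤ 1, hence tw(G) ≥ 2. Combining the bounds, tw(G) = 2.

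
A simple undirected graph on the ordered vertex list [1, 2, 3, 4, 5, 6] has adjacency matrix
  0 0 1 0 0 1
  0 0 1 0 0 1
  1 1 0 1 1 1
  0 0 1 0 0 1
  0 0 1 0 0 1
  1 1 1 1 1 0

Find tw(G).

2

A width-2 tree decomposition is:
Bags: B1 = {2, 3, 6}  B2 = {1, 3, 6}  B3 = {3, 5, 6}  B4 = {3, 4, 6}
Tree: B1–B2, B2–B3, B3–B4
Every bag has size at most 3, so the width is 3 − 1 = 2 and tw(G) ≤ 2. Conversely, {1, 3, 6} is a clique of size 3, and the vertices of any clique must share a bag in every tree decomposition; so some bag has ≥ 3 vertices and tw(G) ≥ 2. Therefore the treewidth is 2.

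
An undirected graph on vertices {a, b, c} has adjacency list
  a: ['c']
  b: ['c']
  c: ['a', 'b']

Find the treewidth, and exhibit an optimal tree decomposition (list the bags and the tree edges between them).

Every bag has size at most 2, so the width is 2 − 1 = 1 and tw(G) ≤ 1. Any graph with an edge has treewidth ≥ 1, and G has the edge c–b. Therefore the treewidth is 1.

Treewidth 1.
Bags: B1 = {b, c}  B2 = {a, c}
Tree: B1–B2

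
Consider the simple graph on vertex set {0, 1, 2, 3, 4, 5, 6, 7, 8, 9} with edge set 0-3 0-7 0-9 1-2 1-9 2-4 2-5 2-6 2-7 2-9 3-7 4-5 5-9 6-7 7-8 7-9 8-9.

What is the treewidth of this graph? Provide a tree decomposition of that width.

Treewidth 2.
One optimal decomposition is:
Bags: B1 = {2, 7, 9}  B2 = {0, 7, 9}  B3 = {1, 2, 9}  B4 = {0, 3, 7}  B5 = {7, 8, 9}  B6 = {2, 5, 9}  B7 = {2, 6, 7}  B8 = {2, 4, 5}
Tree: B1–B2, B1–B3, B2–B4, B1–B5, B3–B6, B1–B7, B6–B8

Each bag holds 3 vertices, so the decomposition has width 2, which upper-bounds the treewidth. On the other hand G contains the 3-clique {0, 7, 9}. A clique must lie in a single bag of any decomposition, so no decomposition can have width below 2. The upper and lower bounds meet at 2, so that is the treewidth.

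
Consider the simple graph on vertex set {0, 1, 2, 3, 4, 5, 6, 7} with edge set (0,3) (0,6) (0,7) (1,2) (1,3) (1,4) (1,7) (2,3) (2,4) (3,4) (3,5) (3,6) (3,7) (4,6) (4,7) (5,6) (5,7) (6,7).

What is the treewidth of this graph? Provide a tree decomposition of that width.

Each bag holds 4 vertices, so the decomposition has width 3, which upper-bounds the treewidth. On the other hand G contains the 4-clique {1, 2, 3, 4}. A clique must lie in a single bag of any decomposition, so no decomposition can have width below 3. Therefore the treewidth is 3.

Treewidth 3.
One optimal decomposition is:
Bags: B1 = {1, 3, 4, 7}  B2 = {3, 4, 6, 7}  B3 = {1, 2, 3, 4}  B4 = {3, 5, 6, 7}  B5 = {0, 3, 6, 7}
Tree: B1–B2, B1–B3, B2–B4, B2–B5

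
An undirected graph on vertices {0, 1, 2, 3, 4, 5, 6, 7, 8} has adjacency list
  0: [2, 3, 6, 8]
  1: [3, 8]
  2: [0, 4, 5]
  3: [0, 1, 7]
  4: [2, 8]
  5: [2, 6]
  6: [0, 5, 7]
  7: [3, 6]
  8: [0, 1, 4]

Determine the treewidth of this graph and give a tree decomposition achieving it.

The largest bag has 4 vertices, giving width 3; this decomposition certifies tw(G) ≤ 3. For the lower bound: the 4 vertex sets {1,4,8}, {2}, {0}, {3,5,6,7} are disjoint, each induces a connected subgraph, and every pair is joined by at least one edge of G. Contracting each set to a single vertex therefore yields K_{4} as a minor, and since treewidth is minor-monotone, tw(G) ≥ tw(K_{4}) = 3. Hence tw(G) = 3 exactly.

Treewidth 3.
Bags: B1 = {1, 2, 4, 8}  B2 = {0, 1, 2, 8}  B3 = {0, 1, 2, 3}  B4 = {0, 2, 3, 5}  B5 = {0, 3, 5, 6}  B6 = {3, 5, 6, 7}
Tree: B1–B2, B2–B3, B3–B4, B4–B5, B5–B6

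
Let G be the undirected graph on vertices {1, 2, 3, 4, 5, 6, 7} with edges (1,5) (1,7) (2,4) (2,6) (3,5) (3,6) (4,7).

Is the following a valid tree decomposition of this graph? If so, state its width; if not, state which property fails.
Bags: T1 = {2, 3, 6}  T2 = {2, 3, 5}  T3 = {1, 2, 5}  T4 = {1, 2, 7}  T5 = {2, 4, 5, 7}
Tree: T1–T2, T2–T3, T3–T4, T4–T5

A tree decomposition must satisfy three properties: every vertex lies in some bag; for every edge, both endpoints lie together in some bag; and for every vertex, the bags containing it form a connected subtree. Here bags containing vertex 5 are not connected in the tree, so the decomposition is invalid.

No — bags containing vertex 5 are not connected in the tree.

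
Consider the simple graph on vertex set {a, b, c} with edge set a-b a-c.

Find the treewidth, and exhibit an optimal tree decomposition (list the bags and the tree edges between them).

Treewidth 1.
Bags: B1 = {a, b}  B2 = {a, c}
Tree: B1–B2

Every bag has size at most 2, so the width is 2 − 1 = 1 and tw(G) ≤ 1. Since G has at least one edge (e.g. b–a), it is not an edgeless graph, so tw(G) ≥ 1. Hence tw(G) = 1 exactly.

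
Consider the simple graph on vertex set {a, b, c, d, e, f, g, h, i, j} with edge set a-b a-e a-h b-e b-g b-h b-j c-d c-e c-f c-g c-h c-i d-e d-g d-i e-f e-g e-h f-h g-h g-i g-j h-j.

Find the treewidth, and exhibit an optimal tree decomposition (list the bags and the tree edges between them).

Every bag has size at most 4, so the width is 4 − 1 = 3 and tw(G) ≤ 3. Conversely, {c, d, e, g} is a clique of size 4, and the vertices of any clique must share a bag in every tree decomposition; so some bag has ≥ 4 vertices and tw(G) ≥ 3. Therefore the treewidth is 3.

Treewidth 3.
One such decomposition:
Bags: B1 = {c, e, g, h}  B2 = {c, e, f, h}  B3 = {b, e, g, h}  B4 = {b, g, h, j}  B5 = {a, b, e, h}  B6 = {c, d, e, g}  B7 = {c, d, g, i}
Tree: B1–B2, B1–B3, B3–B4, B3–B5, B1–B6, B6–B7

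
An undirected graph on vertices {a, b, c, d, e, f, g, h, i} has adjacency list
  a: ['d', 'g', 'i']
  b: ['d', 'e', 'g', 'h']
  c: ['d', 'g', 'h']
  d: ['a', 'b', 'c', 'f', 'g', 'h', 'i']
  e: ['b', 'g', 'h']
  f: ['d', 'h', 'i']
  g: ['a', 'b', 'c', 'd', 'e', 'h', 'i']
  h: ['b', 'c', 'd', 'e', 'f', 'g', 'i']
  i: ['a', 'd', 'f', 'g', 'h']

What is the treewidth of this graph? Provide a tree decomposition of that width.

Every bag has size at most 4, so the width is 4 − 1 = 3 and tw(G) ≤ 3. On the other hand G contains the 4-clique {c, d, g, h}. A clique must lie in a single bag of any decomposition, so no decomposition can have width below 3. Combining the bounds, tw(G) = 3.

Treewidth 3.
One such decomposition:
Bags: B1 = {c, d, g, h}  B2 = {d, g, h, i}  B3 = {b, d, g, h}  B4 = {a, d, g, i}  B5 = {b, e, g, h}  B6 = {d, f, h, i}
Tree: B1–B2, B2–B3, B2–B4, B3–B5, B2–B6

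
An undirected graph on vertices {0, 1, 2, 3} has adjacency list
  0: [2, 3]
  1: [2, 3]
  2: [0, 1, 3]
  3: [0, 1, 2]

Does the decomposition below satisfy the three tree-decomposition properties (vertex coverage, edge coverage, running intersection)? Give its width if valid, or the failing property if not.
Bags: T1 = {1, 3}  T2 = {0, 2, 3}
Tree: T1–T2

A tree decomposition must satisfy three properties: every vertex lies in some bag; for every edge, both endpoints lie together in some bag; and for every vertex, the bags containing it form a connected subtree. Here edge (2,1) lies in no bag, so the decomposition is invalid.

No — edge (2,1) lies in no bag.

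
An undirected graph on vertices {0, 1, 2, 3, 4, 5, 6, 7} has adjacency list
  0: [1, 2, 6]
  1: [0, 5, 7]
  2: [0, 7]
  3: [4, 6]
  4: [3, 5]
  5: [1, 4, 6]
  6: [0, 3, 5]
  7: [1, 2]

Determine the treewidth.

2

A width-2 tree decomposition is:
Bags: B1 = {0, 2, 7}  B2 = {0, 1, 7}  B3 = {0, 1, 6}  B4 = {1, 5, 6}  B5 = {3, 5, 6}  B6 = {3, 4, 5}
Tree: B1–B2, B2–B3, B3–B4, B4–B5, B5–B6
Each bag holds 3 vertices, so the decomposition has width 2, which upper-bounds the treewidth. Since 2–7–1–0–2 is a cycle in G, G is not acyclic. Forests are exactly the graphs of treewidth ≤ 1, so tw(G) ≥ 2. The upper and lower bounds meet at 2, so that is the treewidth.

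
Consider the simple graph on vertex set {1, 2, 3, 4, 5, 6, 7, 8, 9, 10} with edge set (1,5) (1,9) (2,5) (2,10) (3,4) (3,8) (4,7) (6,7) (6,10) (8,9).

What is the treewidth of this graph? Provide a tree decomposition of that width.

Treewidth 2.
Bags: B1 = {4, 6, 7}  B2 = {3, 4, 6}  B3 = {3, 6, 8}  B4 = {6, 8, 9}  B5 = {1, 6, 9}  B6 = {1, 5, 6}  B7 = {2, 5, 6}  B8 = {2, 6, 10}
Tree: B1–B2, B2–B3, B3–B4, B4–B5, B5–B6, B6–B7, B7–B8

The largest bag has 3 vertices, giving width 2; this decomposition certifies tw(G) ≤ 2. For the lower bound, G contains the cycle 6–7–4–3–8–9–1–5–2–10–6, so G is not a forest; only forests have treewidth ≤ 1, hence tw(G) ≥ 2. Combining the bounds, tw(G) = 2.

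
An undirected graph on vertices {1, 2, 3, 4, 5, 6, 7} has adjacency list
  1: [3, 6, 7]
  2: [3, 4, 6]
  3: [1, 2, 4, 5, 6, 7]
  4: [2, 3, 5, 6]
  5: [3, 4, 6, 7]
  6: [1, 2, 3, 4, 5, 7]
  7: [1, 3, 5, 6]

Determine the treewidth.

3

A width-3 tree decomposition is:
Bags: B1 = {1, 3, 6, 7}  B2 = {3, 5, 6, 7}  B3 = {3, 4, 5, 6}  B4 = {2, 3, 4, 6}
Tree: B1–B2, B2–B3, B3–B4
The largest bag has 4 vertices, giving width 3; this decomposition certifies tw(G) ≤ 3. Conversely, {1, 3, 6, 7} is a clique of size 4, and the vertices of any clique must share a bag in every tree decomposition; so some bag has ≥ 4 vertices and tw(G) ≥ 3. The upper and lower bounds meet at 3, so that is the treewidth.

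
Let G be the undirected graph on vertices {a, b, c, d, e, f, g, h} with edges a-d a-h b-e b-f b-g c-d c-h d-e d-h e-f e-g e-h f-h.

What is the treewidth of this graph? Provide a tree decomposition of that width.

The largest bag has 3 vertices, giving width 2; this decomposition certifies tw(G) ≤ 2. Conversely, {b, e, g} is a clique of size 3, and the vertices of any clique must share a bag in every tree decomposition; so some bag has ≥ 3 vertices and tw(G) ≥ 2. Hence tw(G) = 2 exactly.

Treewidth 2.
One optimal decomposition is:
Bags: B1 = {d, e, h}  B2 = {e, f, h}  B3 = {b, e, f}  B4 = {c, d, h}  B5 = {b, e, g}  B6 = {a, d, h}
Tree: B1–B2, B2–B3, B1–B4, B3–B5, B4–B6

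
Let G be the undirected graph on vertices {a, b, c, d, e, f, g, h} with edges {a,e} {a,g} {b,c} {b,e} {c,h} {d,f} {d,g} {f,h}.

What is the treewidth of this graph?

A width-2 tree decomposition is:
Bags: B1 = {b, c, h}  B2 = {b, e, h}  B3 = {a, e, h}  B4 = {a, g, h}  B5 = {d, g, h}  B6 = {d, f, h}
Tree: B1–B2, B2–B3, B3–B4, B4–B5, B5–B6
The largest bag has 3 vertices, giving width 2; this decomposition certifies tw(G) ≤ 2. The edges h–c–b–e–a–g–d–f–h form a cycle, so G is not a tree and its treewidth is at least 2. Therefore the treewidth is 2.

2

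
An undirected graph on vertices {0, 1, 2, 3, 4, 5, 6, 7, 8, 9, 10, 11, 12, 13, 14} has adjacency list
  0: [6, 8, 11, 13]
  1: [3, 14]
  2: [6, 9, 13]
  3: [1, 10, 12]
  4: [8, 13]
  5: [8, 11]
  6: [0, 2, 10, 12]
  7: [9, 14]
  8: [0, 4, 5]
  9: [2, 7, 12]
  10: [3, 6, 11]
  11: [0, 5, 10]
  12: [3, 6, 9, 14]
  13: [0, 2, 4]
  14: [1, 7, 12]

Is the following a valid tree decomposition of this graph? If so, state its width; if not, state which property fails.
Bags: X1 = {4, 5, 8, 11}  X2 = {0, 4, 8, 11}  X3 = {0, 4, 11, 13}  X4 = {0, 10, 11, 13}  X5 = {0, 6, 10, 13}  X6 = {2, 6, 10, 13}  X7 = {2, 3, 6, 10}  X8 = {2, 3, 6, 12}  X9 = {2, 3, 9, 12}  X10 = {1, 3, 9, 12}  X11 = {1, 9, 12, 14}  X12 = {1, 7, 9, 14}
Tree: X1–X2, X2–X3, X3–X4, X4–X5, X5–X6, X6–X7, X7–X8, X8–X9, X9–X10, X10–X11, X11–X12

Vertex coverage: the bags together contain {0, 1, 2, 3, 4, 5, 6, 7, 8, 9, 10, 11, 12, 13, 14}, the full vertex set. Edge coverage: each edge of G has both endpoints in at least one bag. Running intersection: for every vertex, the bags containing it form a connected subtree. All three properties hold, so this is a valid tree decomposition of width max|bag| − 1 = 3, and hence tw(G) ≤ 3.

Yes; width 3.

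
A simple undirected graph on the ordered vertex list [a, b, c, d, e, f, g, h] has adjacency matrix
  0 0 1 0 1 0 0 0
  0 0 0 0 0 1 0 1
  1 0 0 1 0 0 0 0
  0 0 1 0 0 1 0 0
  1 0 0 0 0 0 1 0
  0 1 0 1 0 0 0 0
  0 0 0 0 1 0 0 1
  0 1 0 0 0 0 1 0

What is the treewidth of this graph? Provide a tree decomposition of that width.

Treewidth 2.
One such decomposition:
Bags: B1 = {a, e, g}  B2 = {a, g, h}  B3 = {a, b, h}  B4 = {a, b, f}  B5 = {a, d, f}  B6 = {a, c, d}
Tree: B1–B2, B2–B3, B3–B4, B4–B5, B5–B6

Each bag holds 3 vertices, so the decomposition has width 2, which upper-bounds the treewidth. The edges a–e–g–h–b–f–d–c–a form a cycle, so G is not a tree and its treewidth is at least 2. Therefore the treewidth is 2.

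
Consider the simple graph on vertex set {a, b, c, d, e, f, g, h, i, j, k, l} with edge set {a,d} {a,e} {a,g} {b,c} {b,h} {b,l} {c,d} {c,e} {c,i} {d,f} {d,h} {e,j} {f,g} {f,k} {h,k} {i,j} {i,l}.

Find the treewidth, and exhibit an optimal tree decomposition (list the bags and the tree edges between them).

Treewidth 3.
Bags: B1 = {b, i, j, l}  B2 = {b, c, i, j}  B3 = {b, c, e, j}  B4 = {b, c, e, h}  B5 = {c, d, e, h}  B6 = {a, d, e, h}  B7 = {a, d, h, k}  B8 = {a, d, f, k}  B9 = {a, f, g, k}
Tree: B1–B2, B2–B3, B3–B4, B4–B5, B5–B6, B6–B7, B7–B8, B8–B9

Every bag has size at most 4, so the width is 4 − 1 = 3 and tw(G) ≤ 3. For the lower bound: the 4 vertex sets {i,j,l}, {b}, {c}, {a,d,e,h} are disjoint, each induces a connected subgraph, and every pair is joined by at least one edge of G. Contracting each set to a single vertex therefore yields K_{4} as a minor, and since treewidth is minor-monotone, tw(G) ≥ tw(K_{4}) = 3. Therefore the treewidth is 3.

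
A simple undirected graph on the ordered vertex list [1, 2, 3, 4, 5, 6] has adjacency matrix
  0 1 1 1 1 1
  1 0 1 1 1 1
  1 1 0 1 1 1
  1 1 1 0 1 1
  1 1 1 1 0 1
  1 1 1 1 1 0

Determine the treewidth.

A width-5 tree decomposition is:
Bags: B1 = {1, 2, 3, 4, 5, 6}
Tree: (single bag)
With just one bag of size 6, the width is 6 − 1 = 5, so tw(G) ≤ 5. On the other hand G contains the 6-clique {1, 2, 3, 4, 5, 6}. A clique must lie in a single bag of any decomposition, so no decomposition can have width below 5. Therefore the treewidth is 5.

5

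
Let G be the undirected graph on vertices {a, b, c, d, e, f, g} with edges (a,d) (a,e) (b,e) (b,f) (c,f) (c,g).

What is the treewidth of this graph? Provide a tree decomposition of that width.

Treewidth 1.
One optimal decomposition is:
Bags: B1 = {c, g}  B2 = {c, f}  B3 = {b, f}  B4 = {b, e}  B5 = {a, e}  B6 = {a, d}
Tree: B1–B2, B2–B3, B3–B4, B4–B5, B5–B6

Every bag has size at most 2, so the width is 2 − 1 = 1 and tw(G) ≤ 1. G has an edge, so its treewidth is at least 1. The upper and lower bounds meet at 1, so that is the treewidth.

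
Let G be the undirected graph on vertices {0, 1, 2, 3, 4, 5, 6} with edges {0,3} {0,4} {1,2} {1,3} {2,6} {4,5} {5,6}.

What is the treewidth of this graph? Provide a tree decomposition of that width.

Every bag has size at most 3, so the width is 3 − 1 = 2 and tw(G) ≤ 2. The edges 1–2–6–5–4–0–3–1 form a cycle, so G is not a tree and its treewidth is at least 2. The upper and lower bounds meet at 2, so that is the treewidth.

Treewidth 2.
One such decomposition:
Bags: B1 = {1, 2, 6}  B2 = {1, 5, 6}  B3 = {1, 4, 5}  B4 = {0, 1, 4}  B5 = {0, 1, 3}
Tree: B1–B2, B2–B3, B3–B4, B4–B5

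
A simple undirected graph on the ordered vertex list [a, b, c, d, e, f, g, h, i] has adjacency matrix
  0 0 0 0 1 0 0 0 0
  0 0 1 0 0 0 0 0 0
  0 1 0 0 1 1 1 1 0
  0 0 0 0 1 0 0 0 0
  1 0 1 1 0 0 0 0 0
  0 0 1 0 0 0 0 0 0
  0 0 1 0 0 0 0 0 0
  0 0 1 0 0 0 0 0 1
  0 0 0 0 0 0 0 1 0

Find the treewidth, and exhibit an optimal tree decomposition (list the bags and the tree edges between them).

Treewidth 1.
One optimal decomposition is:
Bags: B1 = {d, e}  B2 = {c, e}  B3 = {b, c}  B4 = {c, h}  B5 = {c, f}  B6 = {a, e}  B7 = {c, g}  B8 = {h, i}
Tree: B1–B2, B2–B3, B2–B4, B4–B5, B2–B6, B4–B7, B4–B8

Every bag has size at most 2, so the width is 2 − 1 = 1 and tw(G) ≤ 1. G has an edge, so its treewidth is at least 1. Therefore the treewidth is 1.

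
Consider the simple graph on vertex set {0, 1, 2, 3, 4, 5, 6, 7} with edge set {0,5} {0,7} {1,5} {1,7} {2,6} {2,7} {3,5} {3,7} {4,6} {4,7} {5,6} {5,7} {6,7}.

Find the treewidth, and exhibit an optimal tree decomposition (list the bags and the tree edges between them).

Treewidth 2.
One such decomposition:
Bags: B1 = {5, 6, 7}  B2 = {3, 5, 7}  B3 = {1, 5, 7}  B4 = {0, 5, 7}  B5 = {2, 6, 7}  B6 = {4, 6, 7}
Tree: B1–B2, B1–B3, B1–B4, B1–B5, B1–B6

Every bag has size at most 3, so the width is 3 − 1 = 2 and tw(G) ≤ 2. For the lower bound, the 3 vertices {2, 6, 7} are pairwise adjacent, and any tree decomposition puts a clique entirely inside one bag — forcing width ≥ 2. Hence tw(G) = 2 exactly.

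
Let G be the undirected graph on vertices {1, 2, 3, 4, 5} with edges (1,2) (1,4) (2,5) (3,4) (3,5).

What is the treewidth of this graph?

2

A width-2 tree decomposition is:
Bags: B1 = {3, 4, 5}  B2 = {2, 4, 5}  B3 = {1, 2, 4}
Tree: B1–B2, B2–B3
The largest bag has 3 vertices, giving width 2; this decomposition certifies tw(G) ≤ 2. For the lower bound, G contains the cycle 4–3–5–2–1–4, so G is not a forest; only forests have treewidth ≤ 1, hence tw(G) ≥ 2. Therefore the treewidth is 2.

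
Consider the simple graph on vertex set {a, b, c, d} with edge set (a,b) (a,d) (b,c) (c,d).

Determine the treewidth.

2

A width-2 tree decomposition is:
Bags: B1 = {a, c, d}  B2 = {a, b, c}
Tree: B1–B2
The largest bag has 3 vertices, giving width 2; this decomposition certifies tw(G) ≤ 2. Since c–d–a–b–c is a cycle in G, G is not acyclic. Forests are exactly the graphs of treewidth ≤ 1, so tw(G) ≥ 2. The upper and lower bounds meet at 2, so that is the treewidth.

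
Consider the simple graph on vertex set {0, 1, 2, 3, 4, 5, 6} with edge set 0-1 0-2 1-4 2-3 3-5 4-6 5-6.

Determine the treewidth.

A width-2 tree decomposition is:
Bags: B1 = {2, 3, 5}  B2 = {2, 5, 6}  B3 = {2, 4, 6}  B4 = {1, 2, 4}  B5 = {0, 1, 2}
Tree: B1–B2, B2–B3, B3–B4, B4–B5
The largest bag has 3 vertices, giving width 2; this decomposition certifies tw(G) ≤ 2. The edges 2–3–5–6–4–1–0–2 form a cycle, so G is not a tree and its treewidth is at least 2. Hence tw(G) = 2 exactly.

2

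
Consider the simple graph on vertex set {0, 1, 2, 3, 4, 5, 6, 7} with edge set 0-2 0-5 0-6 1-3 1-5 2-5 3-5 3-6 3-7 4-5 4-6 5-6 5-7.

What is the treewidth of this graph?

2

A width-2 tree decomposition is:
Bags: B1 = {1, 3, 5}  B2 = {3, 5, 6}  B3 = {4, 5, 6}  B4 = {0, 5, 6}  B5 = {0, 2, 5}  B6 = {3, 5, 7}
Tree: B1–B2, B2–B3, B3–B4, B4–B5, B1–B6
Each bag holds 3 vertices, so the decomposition has width 2, which upper-bounds the treewidth. Conversely, {0, 2, 5} is a clique of size 3, and the vertices of any clique must share a bag in every tree decomposition; so some bag has ≥ 3 vertices and tw(G) ≥ 2. Hence tw(G) = 2 exactly.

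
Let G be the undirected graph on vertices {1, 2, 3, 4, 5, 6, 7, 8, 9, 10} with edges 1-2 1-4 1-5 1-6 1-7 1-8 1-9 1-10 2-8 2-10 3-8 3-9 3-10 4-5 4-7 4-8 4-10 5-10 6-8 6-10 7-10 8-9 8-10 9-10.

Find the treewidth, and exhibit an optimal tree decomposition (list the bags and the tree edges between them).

The largest bag has 4 vertices, giving width 3; this decomposition certifies tw(G) ≤ 3. For the lower bound, the 4 vertices {1, 8, 9, 10} are pairwise adjacent, and any tree decomposition puts a clique entirely inside one bag — forcing width ≥ 3. Hence tw(G) = 3 exactly.

Treewidth 3.
One optimal decomposition is:
Bags: B1 = {1, 4, 7, 10}  B2 = {1, 4, 8, 10}  B3 = {1, 8, 9, 10}  B4 = {1, 2, 8, 10}  B5 = {1, 6, 8, 10}  B6 = {3, 8, 9, 10}  B7 = {1, 4, 5, 10}
Tree: B1–B2, B2–B3, B3–B4, B3–B5, B3–B6, B1–B7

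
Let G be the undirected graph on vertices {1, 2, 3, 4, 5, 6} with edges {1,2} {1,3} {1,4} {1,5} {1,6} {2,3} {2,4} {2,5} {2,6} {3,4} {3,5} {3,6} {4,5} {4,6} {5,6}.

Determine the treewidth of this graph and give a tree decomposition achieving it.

With just one bag of size 6, the width is 6 − 1 = 5, so tw(G) ≤ 5. For the lower bound, the 6 vertices {1, 2, 3, 4, 5, 6} are pairwise adjacent, and any tree decomposition puts a clique entirely inside one bag — forcing width ≥ 5. Hence tw(G) = 5 exactly.

Treewidth 5.
One such decomposition:
Bags: B1 = {1, 2, 3, 4, 5, 6}
Tree: (single bag)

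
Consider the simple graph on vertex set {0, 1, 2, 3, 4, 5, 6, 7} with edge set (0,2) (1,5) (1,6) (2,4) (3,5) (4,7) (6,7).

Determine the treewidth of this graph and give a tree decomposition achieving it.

Every bag has size at most 2, so the width is 2 − 1 = 1 and tw(G) ≤ 1. Since G has at least one edge (e.g. 0–2), it is not an edgeless graph, so tw(G) ≥ 1. Hence tw(G) = 1 exactly.

Treewidth 1.
One such decomposition:
Bags: B1 = {0, 2}  B2 = {2, 4}  B3 = {4, 7}  B4 = {6, 7}  B5 = {1, 6}  B6 = {1, 5}  B7 = {3, 5}
Tree: B1–B2, B2–B3, B3–B4, B4–B5, B5–B6, B6–B7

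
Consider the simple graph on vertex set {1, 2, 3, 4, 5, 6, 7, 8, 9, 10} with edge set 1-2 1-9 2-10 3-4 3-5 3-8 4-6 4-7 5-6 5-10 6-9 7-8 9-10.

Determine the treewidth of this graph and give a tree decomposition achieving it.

Every bag has size at most 3, so the width is 3 − 1 = 2 and tw(G) ≤ 2. For the lower bound, G contains the cycle 1–2–10–9–1, so G is not a forest; only forests have treewidth ≤ 1, hence tw(G) ≥ 2. Combining the bounds, tw(G) = 2.

Treewidth 2.
One such decomposition:
Bags: B1 = {1, 2, 9}  B2 = {2, 9, 10}  B3 = {6, 9, 10}  B4 = {5, 6, 10}  B5 = {4, 5, 6}  B6 = {3, 4, 5}  B7 = {3, 4, 7}  B8 = {3, 7, 8}
Tree: B1–B2, B2–B3, B3–B4, B4–B5, B5–B6, B6–B7, B7–B8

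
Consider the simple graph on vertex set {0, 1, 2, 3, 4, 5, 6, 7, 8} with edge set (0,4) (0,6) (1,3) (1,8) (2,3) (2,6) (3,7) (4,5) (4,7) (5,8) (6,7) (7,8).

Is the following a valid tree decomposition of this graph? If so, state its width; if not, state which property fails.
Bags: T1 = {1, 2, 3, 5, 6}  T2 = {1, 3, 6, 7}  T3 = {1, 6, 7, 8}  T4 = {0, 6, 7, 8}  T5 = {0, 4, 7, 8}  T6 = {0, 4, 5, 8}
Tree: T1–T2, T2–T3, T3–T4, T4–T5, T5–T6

A tree decomposition must satisfy three properties: every vertex lies in some bag; for every edge, both endpoints lie together in some bag; and for every vertex, the bags containing it form a connected subtree. Here bags containing vertex 5 are not connected in the tree, so the decomposition is invalid.

No — bags containing vertex 5 are not connected in the tree.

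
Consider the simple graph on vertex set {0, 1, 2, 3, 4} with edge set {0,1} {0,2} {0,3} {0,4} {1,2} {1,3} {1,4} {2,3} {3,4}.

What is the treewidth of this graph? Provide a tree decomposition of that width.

Every bag has size at most 4, so the width is 4 − 1 = 3 and tw(G) ≤ 3. For the lower bound, the 4 vertices {0, 1, 2, 3} are pairwise adjacent, and any tree decomposition puts a clique entirely inside one bag — forcing width ≥ 3. Hence tw(G) = 3 exactly.

Treewidth 3.
Bags: B1 = {0, 1, 2, 3}  B2 = {0, 1, 3, 4}
Tree: B1–B2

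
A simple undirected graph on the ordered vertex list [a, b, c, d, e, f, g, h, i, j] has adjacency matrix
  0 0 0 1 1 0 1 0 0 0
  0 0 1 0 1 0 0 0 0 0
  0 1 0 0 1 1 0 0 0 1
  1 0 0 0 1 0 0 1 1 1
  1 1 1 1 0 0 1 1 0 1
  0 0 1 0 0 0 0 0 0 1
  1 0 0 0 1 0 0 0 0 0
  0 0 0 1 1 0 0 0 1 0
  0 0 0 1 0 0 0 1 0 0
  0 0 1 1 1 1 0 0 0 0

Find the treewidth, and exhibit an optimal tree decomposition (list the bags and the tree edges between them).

Treewidth 2.
One such decomposition:
Bags: B1 = {d, e, j}  B2 = {c, e, j}  B3 = {d, e, h}  B4 = {b, c, e}  B5 = {c, f, j}  B6 = {a, d, e}  B7 = {d, h, i}  B8 = {a, e, g}
Tree: B1–B2, B1–B3, B2–B4, B2–B5, B1–B6, B3–B7, B6–B8

Every bag has size at most 3, so the width is 3 − 1 = 2 and tw(G) ≤ 2. For the lower bound, the 3 vertices {d, e, j} are pairwise adjacent, and any tree decomposition puts a clique entirely inside one bag — forcing width ≥ 2. Hence tw(G) = 2 exactly.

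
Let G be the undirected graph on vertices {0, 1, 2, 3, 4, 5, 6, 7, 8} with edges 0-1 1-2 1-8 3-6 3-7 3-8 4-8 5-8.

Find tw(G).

A width-1 tree decomposition is:
Bags: B1 = {4, 8}  B2 = {3, 8}  B3 = {3, 7}  B4 = {1, 8}  B5 = {1, 2}  B6 = {5, 8}  B7 = {0, 1}  B8 = {3, 6}
Tree: B1–B2, B2–B3, B2–B4, B4–B5, B4–B6, B5–B7, B3–B8
Each bag holds 2 vertices, so the decomposition has width 1, which upper-bounds the treewidth. Any graph with an edge has treewidth ≥ 1, and G has the edge 8–4. The upper and lower bounds meet at 1, so that is the treewidth.

1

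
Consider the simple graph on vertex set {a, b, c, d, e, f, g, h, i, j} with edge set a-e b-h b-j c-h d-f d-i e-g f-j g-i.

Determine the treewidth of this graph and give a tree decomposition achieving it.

Treewidth 1.
One optimal decomposition is:
Bags: B1 = {a, e}  B2 = {e, g}  B3 = {g, i}  B4 = {d, i}  B5 = {d, f}  B6 = {f, j}  B7 = {b, j}  B8 = {b, h}  B9 = {c, h}
Tree: B1–B2, B2–B3, B3–B4, B4–B5, B5–B6, B6–B7, B7–B8, B8–B9

Each bag holds 2 vertices, so the decomposition has width 1, which upper-bounds the treewidth. G has an edge, so its treewidth is at least 1. Therefore the treewidth is 1.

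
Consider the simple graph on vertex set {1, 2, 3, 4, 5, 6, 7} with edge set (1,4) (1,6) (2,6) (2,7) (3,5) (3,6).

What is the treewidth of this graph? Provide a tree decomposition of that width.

The largest bag has 2 vertices, giving width 1; this decomposition certifies tw(G) ≤ 1. Any graph with an edge has treewidth ≥ 1, and G has the edge 6–2. Hence tw(G) = 1 exactly.

Treewidth 1.
Bags: B1 = {2, 6}  B2 = {1, 6}  B3 = {2, 7}  B4 = {1, 4}  B5 = {3, 6}  B6 = {3, 5}
Tree: B1–B2, B1–B3, B2–B4, B2–B5, B5–B6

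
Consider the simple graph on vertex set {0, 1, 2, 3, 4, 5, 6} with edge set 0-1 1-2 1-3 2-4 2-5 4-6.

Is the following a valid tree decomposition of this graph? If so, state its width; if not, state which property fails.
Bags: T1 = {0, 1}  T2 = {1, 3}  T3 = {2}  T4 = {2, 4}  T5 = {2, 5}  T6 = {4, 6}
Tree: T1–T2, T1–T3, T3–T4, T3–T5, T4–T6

A tree decomposition must satisfy three properties: every vertex lies in some bag; for every edge, both endpoints lie together in some bag; and for every vertex, the bags containing it form a connected subtree. Here edge (1,2) lies in no bag, so the decomposition is invalid.

No — edge (1,2) lies in no bag.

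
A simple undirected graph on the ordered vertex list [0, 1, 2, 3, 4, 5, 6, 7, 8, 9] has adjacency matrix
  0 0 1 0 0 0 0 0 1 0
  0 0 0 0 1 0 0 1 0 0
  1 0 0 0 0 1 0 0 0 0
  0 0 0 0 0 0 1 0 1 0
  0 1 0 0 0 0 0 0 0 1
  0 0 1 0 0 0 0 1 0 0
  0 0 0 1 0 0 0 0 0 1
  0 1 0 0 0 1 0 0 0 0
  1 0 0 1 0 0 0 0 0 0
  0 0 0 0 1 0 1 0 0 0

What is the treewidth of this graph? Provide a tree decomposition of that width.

The largest bag has 3 vertices, giving width 2; this decomposition certifies tw(G) ≤ 2. Since 5–2–0–8–3–6–9–4–1–7–5 is a cycle in G, G is not acyclic. Forests are exactly the graphs of treewidth ≤ 1, so tw(G) ≥ 2. The upper and lower bounds meet at 2, so that is the treewidth.

Treewidth 2.
Bags: B1 = {0, 2, 5}  B2 = {0, 5, 8}  B3 = {3, 5, 8}  B4 = {3, 5, 6}  B5 = {5, 6, 9}  B6 = {4, 5, 9}  B7 = {1, 4, 5}  B8 = {1, 5, 7}
Tree: B1–B2, B2–B3, B3–B4, B4–B5, B5–B6, B6–B7, B7–B8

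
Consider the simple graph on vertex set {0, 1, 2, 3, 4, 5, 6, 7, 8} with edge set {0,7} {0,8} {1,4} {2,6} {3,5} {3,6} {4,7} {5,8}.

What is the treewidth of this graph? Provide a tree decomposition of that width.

Treewidth 1.
One such decomposition:
Bags: B1 = {1, 4}  B2 = {4, 7}  B3 = {0, 7}  B4 = {0, 8}  B5 = {5, 8}  B6 = {3, 5}  B7 = {3, 6}  B8 = {2, 6}
Tree: B1–B2, B2–B3, B3–B4, B4–B5, B5–B6, B6–B7, B7–B8

The largest bag has 2 vertices, giving width 1; this decomposition certifies tw(G) ≤ 1. G has an edge, so its treewidth is at least 1. Hence tw(G) = 1 exactly.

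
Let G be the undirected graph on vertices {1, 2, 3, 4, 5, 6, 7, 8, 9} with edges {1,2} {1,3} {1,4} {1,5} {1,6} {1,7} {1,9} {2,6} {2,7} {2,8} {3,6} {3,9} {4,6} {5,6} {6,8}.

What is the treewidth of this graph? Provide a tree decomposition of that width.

Treewidth 2.
One such decomposition:
Bags: B1 = {1, 4, 6}  B2 = {1, 3, 6}  B3 = {1, 5, 6}  B4 = {1, 2, 6}  B5 = {1, 3, 9}  B6 = {2, 6, 8}  B7 = {1, 2, 7}
Tree: B1–B2, B2–B3, B2–B4, B2–B5, B4–B6, B4–B7

Each bag holds 3 vertices, so the decomposition has width 2, which upper-bounds the treewidth. For the lower bound, the 3 vertices {2, 6, 8} are pairwise adjacent, and any tree decomposition puts a clique entirely inside one bag — forcing width ≥ 2. Hence tw(G) = 2 exactly.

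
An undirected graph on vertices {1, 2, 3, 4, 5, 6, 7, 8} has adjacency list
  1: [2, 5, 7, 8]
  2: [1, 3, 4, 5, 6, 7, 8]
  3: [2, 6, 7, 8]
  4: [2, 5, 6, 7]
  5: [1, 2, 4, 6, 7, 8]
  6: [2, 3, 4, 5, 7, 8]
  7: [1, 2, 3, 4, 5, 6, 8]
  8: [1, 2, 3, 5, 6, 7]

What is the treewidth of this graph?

A width-4 tree decomposition is:
Bags: B1 = {2, 5, 6, 7, 8}  B2 = {2, 4, 5, 6, 7}  B3 = {1, 2, 5, 7, 8}  B4 = {2, 3, 6, 7, 8}
Tree: B1–B2, B1–B3, B1–B4
Every bag has size at most 5, so the width is 5 − 1 = 4 and tw(G) ≤ 4. For the lower bound, the 5 vertices {2, 3, 6, 7, 8} are pairwise adjacent, and any tree decomposition puts a clique entirely inside one bag — forcing width ≥ 4. Combining the bounds, tw(G) = 4.

4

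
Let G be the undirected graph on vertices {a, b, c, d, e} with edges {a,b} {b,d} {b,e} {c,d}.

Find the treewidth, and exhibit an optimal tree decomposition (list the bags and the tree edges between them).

Each bag holds 2 vertices, so the decomposition has width 1, which upper-bounds the treewidth. G has an edge, so its treewidth is at least 1. Hence tw(G) = 1 exactly.

Treewidth 1.
One optimal decomposition is:
Bags: B1 = {b, d}  B2 = {a, b}  B3 = {b, e}  B4 = {c, d}
Tree: B1–B2, B1–B3, B1–B4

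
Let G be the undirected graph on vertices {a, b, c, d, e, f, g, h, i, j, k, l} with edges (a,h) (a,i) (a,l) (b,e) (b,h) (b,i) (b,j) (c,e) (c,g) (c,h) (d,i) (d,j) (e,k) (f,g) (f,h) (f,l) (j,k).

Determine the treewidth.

A width-3 tree decomposition is:
Bags: B1 = {a, f, g, l}  B2 = {a, f, g, h}  B3 = {a, c, g, h}  B4 = {a, c, h, i}  B5 = {b, c, h, i}  B6 = {b, c, e, i}  B7 = {b, d, e, i}  B8 = {b, d, e, j}  B9 = {d, e, j, k}
Tree: B1–B2, B2–B3, B3–B4, B4–B5, B5–B6, B6–B7, B7–B8, B8–B9
The largest bag has 4 vertices, giving width 3; this decomposition certifies tw(G) ≤ 3. For the lower bound: the 4 vertex sets {f,g,l}, {a}, {h}, {b,c,e,i} are disjoint, each induces a connected subgraph, and every pair is joined by at least one edge of G. Contracting each set to a single vertex therefore yields K_{4} as a minor, and since treewidth is minor-monotone, tw(G) ≥ tw(K_{4}) = 3. Hence tw(G) = 3 exactly.

3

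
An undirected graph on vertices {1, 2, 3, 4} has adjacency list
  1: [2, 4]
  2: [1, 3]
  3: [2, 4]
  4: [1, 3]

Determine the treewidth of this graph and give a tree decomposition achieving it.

Every bag has size at most 3, so the width is 3 − 1 = 2 and tw(G) ≤ 2. Since 2–3–4–1–2 is a cycle in G, G is not acyclic. Forests are exactly the graphs of treewidth ≤ 1, so tw(G) ≥ 2. Combining the bounds, tw(G) = 2.

Treewidth 2.
Bags: B1 = {2, 3, 4}  B2 = {1, 2, 4}
Tree: B1–B2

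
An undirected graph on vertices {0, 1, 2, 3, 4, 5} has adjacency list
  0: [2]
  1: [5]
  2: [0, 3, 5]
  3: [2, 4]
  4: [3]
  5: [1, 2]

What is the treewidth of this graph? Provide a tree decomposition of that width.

Treewidth 1.
One such decomposition:
Bags: B1 = {2, 5}  B2 = {2, 3}  B3 = {0, 2}  B4 = {1, 5}  B5 = {3, 4}
Tree: B1–B2, B2–B3, B1–B4, B2–B5

The largest bag has 2 vertices, giving width 1; this decomposition certifies tw(G) ≤ 1. G has an edge, so its treewidth is at least 1. Therefore the treewidth is 1.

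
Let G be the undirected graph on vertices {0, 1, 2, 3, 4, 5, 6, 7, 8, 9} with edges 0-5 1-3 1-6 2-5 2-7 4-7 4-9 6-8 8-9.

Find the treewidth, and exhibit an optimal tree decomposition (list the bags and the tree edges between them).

The largest bag has 2 vertices, giving width 1; this decomposition certifies tw(G) ≤ 1. Since G has at least one edge (e.g. 3–1), it is not an edgeless graph, so tw(G) ≥ 1. The upper and lower bounds meet at 1, so that is the treewidth.

Treewidth 1.
One optimal decomposition is:
Bags: B1 = {1, 3}  B2 = {1, 6}  B3 = {6, 8}  B4 = {8, 9}  B5 = {4, 9}  B6 = {4, 7}  B7 = {2, 7}  B8 = {2, 5}  B9 = {0, 5}
Tree: B1–B2, B2–B3, B3–B4, B4–B5, B5–B6, B6–B7, B7–B8, B8–B9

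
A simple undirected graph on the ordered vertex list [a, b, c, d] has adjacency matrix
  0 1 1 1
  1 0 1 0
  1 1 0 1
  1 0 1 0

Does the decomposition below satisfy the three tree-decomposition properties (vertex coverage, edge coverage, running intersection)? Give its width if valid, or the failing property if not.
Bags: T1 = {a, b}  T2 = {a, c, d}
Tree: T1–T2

No — edge (c,b) lies in no bag.

A tree decomposition must satisfy three properties: every vertex lies in some bag; for every edge, both endpoints lie together in some bag; and for every vertex, the bags containing it form a connected subtree. Here edge (c,b) lies in no bag, so the decomposition is invalid.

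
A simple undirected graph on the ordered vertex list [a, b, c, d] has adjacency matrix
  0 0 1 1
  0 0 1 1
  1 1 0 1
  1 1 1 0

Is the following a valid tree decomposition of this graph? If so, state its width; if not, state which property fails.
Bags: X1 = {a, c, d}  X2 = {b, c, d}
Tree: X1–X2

Every vertex of G appears in some bag (union = {a, b, c, d}); every edge is covered by a bag; and for each vertex v the set of bags containing v is connected in the bag tree. The decomposition is therefore valid. The largest bag has 3 vertices, so the width is 2.

Yes; width 2.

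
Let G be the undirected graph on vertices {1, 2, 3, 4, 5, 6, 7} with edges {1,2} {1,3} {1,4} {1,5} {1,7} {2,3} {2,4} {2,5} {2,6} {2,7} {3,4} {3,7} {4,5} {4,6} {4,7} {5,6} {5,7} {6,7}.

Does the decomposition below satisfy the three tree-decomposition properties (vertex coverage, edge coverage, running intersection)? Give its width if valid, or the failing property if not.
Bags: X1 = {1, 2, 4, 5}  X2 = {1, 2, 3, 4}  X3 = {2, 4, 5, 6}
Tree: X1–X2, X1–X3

A tree decomposition must satisfy three properties: every vertex lies in some bag; for every edge, both endpoints lie together in some bag; and for every vertex, the bags containing it form a connected subtree. Here vertex 7 appears in no bag, so the decomposition is invalid.

No — vertex 7 appears in no bag.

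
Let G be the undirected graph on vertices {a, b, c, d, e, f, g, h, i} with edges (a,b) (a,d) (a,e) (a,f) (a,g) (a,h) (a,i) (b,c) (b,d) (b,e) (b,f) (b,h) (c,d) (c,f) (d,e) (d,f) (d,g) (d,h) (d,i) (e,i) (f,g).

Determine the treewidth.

A width-3 tree decomposition is:
Bags: B1 = {a, d, f, g}  B2 = {a, b, d, f}  B3 = {a, b, d, e}  B4 = {a, d, e, i}  B5 = {b, c, d, f}  B6 = {a, b, d, h}
Tree: B1–B2, B2–B3, B3–B4, B2–B5, B2–B6
The largest bag has 4 vertices, giving width 3; this decomposition certifies tw(G) ≤ 3. For the lower bound, the 4 vertices {b, c, d, f} are pairwise adjacent, and any tree decomposition puts a clique entirely inside one bag — forcing width ≥ 3. Therefore the treewidth is 3.

3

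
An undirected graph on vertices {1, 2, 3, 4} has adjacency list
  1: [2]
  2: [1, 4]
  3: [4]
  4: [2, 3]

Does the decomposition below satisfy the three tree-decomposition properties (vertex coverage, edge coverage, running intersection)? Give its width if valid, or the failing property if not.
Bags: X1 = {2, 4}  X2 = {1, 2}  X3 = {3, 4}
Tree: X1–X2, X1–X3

Vertex coverage: the bags together contain {1, 2, 3, 4}, the full vertex set. Edge coverage: each edge of G has both endpoints in at least one bag. Running intersection: for every vertex, the bags containing it form a connected subtree. All three properties hold, so this is a valid tree decomposition of width max|bag| − 1 = 1, and hence tw(G) ≤ 1.

Yes; width 1.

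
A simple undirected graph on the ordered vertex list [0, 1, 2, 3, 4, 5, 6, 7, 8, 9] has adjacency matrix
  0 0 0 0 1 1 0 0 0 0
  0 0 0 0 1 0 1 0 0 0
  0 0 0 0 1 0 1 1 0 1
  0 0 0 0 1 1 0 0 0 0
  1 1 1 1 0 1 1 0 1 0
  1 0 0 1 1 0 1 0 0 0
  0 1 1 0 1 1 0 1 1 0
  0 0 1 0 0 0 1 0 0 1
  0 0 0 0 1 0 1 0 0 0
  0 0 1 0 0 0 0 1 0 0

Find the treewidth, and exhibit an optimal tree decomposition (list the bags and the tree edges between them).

The largest bag has 3 vertices, giving width 2; this decomposition certifies tw(G) ≤ 2. On the other hand G contains the 3-clique {2, 7, 9}. A clique must lie in a single bag of any decomposition, so no decomposition can have width below 2. The upper and lower bounds meet at 2, so that is the treewidth.

Treewidth 2.
One such decomposition:
Bags: B1 = {2, 4, 6}  B2 = {4, 6, 8}  B3 = {2, 6, 7}  B4 = {1, 4, 6}  B5 = {4, 5, 6}  B6 = {2, 7, 9}  B7 = {3, 4, 5}  B8 = {0, 4, 5}
Tree: B1–B2, B1–B3, B2–B4, B1–B5, B3–B6, B5–B7, B7–B8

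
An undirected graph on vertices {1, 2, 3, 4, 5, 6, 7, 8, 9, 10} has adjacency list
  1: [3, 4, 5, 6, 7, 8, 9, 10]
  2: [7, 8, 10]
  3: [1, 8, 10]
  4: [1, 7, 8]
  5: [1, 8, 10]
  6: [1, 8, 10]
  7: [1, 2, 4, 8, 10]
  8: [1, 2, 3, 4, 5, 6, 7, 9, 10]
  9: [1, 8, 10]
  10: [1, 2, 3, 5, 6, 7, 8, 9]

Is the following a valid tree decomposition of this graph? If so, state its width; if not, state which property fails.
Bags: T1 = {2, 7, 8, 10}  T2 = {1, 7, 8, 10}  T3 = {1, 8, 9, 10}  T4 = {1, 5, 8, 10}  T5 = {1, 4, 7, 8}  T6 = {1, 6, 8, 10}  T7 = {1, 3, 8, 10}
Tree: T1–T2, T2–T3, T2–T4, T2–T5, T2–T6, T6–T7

Yes; width 3.

Vertex coverage: the bags together contain {1, 2, 3, 4, 5, 6, 7, 8, 9, 10}, the full vertex set. Edge coverage: each edge of G has both endpoints in at least one bag. Running intersection: for every vertex, the bags containing it form a connected subtree. All three properties hold, so this is a valid tree decomposition of width max|bag| − 1 = 3, and hence tw(G) ≤ 3.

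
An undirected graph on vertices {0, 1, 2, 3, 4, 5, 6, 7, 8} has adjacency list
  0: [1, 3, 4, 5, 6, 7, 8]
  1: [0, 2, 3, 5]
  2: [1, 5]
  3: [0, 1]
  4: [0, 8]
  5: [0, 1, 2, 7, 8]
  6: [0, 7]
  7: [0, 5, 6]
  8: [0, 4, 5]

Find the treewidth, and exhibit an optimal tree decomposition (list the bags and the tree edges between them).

The largest bag has 3 vertices, giving width 2; this decomposition certifies tw(G) ≤ 2. Conversely, {0, 1, 3} is a clique of size 3, and the vertices of any clique must share a bag in every tree decomposition; so some bag has ≥ 3 vertices and tw(G) ≥ 2. Combining the bounds, tw(G) = 2.

Treewidth 2.
One such decomposition:
Bags: B1 = {0, 1, 5}  B2 = {0, 5, 7}  B3 = {0, 5, 8}  B4 = {0, 1, 3}  B5 = {0, 6, 7}  B6 = {1, 2, 5}  B7 = {0, 4, 8}
Tree: B1–B2, B2–B3, B1–B4, B2–B5, B1–B6, B3–B7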